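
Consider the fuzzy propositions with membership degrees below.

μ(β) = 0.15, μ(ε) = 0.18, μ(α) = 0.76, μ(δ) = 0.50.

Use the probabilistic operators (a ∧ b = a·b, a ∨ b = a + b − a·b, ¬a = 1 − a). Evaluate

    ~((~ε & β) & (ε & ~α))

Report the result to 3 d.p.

0.995

~ε = 1 − 0.1800 = 0.8200
~ε & β = a·b on (0.8200, 0.1500) = 0.1230
~α = 1 − 0.7600 = 0.2400
ε & ~α = a·b on (0.1800, 0.2400) = 0.0432
(~ε & β) & (ε & ~α) = a·b on (0.1230, 0.0432) = 0.0053
~((~ε & β) & (ε & ~α)) = 1 − 0.0053 = 0.9947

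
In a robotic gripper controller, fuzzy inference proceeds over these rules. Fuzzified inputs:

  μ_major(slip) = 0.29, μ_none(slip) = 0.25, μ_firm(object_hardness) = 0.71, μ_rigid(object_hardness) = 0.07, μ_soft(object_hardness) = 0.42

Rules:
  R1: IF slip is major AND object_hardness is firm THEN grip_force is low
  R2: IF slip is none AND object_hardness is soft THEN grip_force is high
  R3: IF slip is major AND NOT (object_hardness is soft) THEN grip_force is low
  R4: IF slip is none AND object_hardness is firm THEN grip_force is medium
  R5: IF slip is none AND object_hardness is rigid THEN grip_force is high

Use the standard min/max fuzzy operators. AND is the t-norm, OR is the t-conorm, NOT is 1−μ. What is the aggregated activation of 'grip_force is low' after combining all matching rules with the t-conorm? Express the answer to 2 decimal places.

R1: major=0.29, firm=0.71; AND[min(a, b)] → w = 0.29
R2: none=0.25, soft=0.42; AND[min(a, b)] → w = 0.25
R3: major=0.29, ¬soft=1−0.42=0.58; AND[min(a, b)] → w = 0.29
R4: none=0.25, firm=0.71; AND[min(a, b)] → w = 0.25
R5: none=0.25, rigid=0.07; AND[min(a, b)] → w = 0.07
Rules with consequent 'low': {R1, R3} → strengths 0.29, 0.29
Aggregate via t-conorm [max(a, b)]: 0.29

0.29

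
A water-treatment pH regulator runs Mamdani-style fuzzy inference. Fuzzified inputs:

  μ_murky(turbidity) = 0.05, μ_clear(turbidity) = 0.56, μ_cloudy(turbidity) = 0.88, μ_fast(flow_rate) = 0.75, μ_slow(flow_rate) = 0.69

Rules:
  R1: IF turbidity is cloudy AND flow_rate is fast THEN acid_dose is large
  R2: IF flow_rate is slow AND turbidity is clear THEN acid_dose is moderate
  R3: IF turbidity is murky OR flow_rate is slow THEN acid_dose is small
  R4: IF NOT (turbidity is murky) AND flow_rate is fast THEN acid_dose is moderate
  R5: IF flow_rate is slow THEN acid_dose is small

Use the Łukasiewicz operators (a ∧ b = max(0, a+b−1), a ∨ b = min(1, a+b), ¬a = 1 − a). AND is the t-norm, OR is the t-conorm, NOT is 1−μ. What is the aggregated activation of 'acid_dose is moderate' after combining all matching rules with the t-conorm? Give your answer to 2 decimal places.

0.95

R1: cloudy=0.88, fast=0.75; AND[max(0, a+b−1)] → w = 0.63
R2: slow=0.69, clear=0.56; AND[max(0, a+b−1)] → w = 0.25
R3: murky=0.05, slow=0.69; OR[min(1, a+b)] → w = 0.74
R4: ¬murky=1−0.05=0.95, fast=0.75; AND[max(0, a+b−1)] → w = 0.70
R5: slow=0.69 → w = 0.69
Rules with consequent 'moderate': {R2, R4} → strengths 0.25, 0.70
Aggregate via t-conorm [min(1, a+b)]: 0.95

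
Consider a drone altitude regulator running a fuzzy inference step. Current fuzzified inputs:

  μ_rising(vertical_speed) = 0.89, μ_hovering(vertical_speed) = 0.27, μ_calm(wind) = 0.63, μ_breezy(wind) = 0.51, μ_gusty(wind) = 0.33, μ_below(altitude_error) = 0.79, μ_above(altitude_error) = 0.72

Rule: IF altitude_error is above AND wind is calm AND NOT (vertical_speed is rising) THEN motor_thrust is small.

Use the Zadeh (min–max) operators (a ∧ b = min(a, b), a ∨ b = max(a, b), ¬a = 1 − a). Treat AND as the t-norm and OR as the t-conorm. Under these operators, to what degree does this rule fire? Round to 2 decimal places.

firing strength: above=0.72, calm=0.63, ¬rising=1−0.89=0.11; AND[min(a, b)] → w = 0.11

0.11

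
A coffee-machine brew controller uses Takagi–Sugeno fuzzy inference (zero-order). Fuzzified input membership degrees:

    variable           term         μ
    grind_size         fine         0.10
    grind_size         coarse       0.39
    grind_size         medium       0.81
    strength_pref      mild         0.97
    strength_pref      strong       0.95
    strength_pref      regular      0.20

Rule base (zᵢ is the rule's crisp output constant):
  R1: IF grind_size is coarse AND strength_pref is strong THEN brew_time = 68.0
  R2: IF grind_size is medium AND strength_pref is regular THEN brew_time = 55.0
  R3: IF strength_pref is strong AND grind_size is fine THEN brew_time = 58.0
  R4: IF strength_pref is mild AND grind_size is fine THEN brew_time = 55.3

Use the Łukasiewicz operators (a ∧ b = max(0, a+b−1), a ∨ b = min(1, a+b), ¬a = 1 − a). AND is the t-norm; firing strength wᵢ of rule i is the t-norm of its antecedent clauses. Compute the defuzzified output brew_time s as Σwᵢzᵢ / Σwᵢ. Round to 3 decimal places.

64.768

R1 (z=68.0): coarse=0.39, strong=0.95; AND[max(0, a+b−1)] → w = 0.34
R2 (z=55.0): medium=0.81, regular=0.20; AND[max(0, a+b−1)] → w = 0.01
R3 (z=58.0): strong=0.95, fine=0.10; AND[max(0, a+b−1)] → w = 0.05
R4 (z=55.3): mild=0.97, fine=0.10; AND[max(0, a+b−1)] → w = 0.07
Weighted average = (0.34·68.0 + 0.01·55.0 + 0.05·58.0 + 0.07·55.3) / (0.34 + 0.01 + 0.05 + 0.07)
  = 30.4410 / 0.4700 = 64.768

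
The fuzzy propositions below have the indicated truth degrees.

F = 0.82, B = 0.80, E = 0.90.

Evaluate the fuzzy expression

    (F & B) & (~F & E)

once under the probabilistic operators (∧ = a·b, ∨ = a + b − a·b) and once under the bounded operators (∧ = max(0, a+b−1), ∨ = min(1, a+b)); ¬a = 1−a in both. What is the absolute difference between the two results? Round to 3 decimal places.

0.106

Under probabilistic:
  F & B = a·b on (0.8200, 0.8000) = 0.6560
  ~F = 1 − 0.8200 = 0.1800
  ~F & E = a·b on (0.1800, 0.9000) = 0.1620
  (F & B) & (~F & E) = a·b on (0.6560, 0.1620) = 0.1063
  → value = 0.1063
Under bounded:
  F & B = max(0, a+b−1) on (0.82, 0.80) = 0.62
  ~F = 1 − 0.82 = 0.18
  ~F & E = max(0, a+b−1) on (0.18, 0.90) = 0.08
  (F & B) & (~F & E) = max(0, a+b−1) on (0.62, 0.08) = 0.00
  → value = 0.0000
|0.1063 − 0.0000| = 0.106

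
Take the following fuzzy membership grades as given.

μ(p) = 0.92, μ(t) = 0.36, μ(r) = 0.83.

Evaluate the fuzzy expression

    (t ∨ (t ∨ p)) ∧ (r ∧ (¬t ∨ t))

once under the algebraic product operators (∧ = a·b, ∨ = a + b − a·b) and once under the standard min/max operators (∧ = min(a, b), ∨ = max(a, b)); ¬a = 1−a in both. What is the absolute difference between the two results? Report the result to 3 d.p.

Under algebraic product:
  t ∨ p = a + b − a·b on (0.3600, 0.9200) = 0.9488
  t ∨ (t ∨ p) = a + b − a·b on (0.3600, 0.9488) = 0.9672
  ¬t = 1 − 0.3600 = 0.6400
  ¬t ∨ t = a + b − a·b on (0.6400, 0.3600) = 0.7696
  r ∧ (¬t ∨ t) = a·b on (0.8300, 0.7696) = 0.6388
  (t ∨ (t ∨ p)) ∧ (r ∧ (¬t ∨ t)) = a·b on (0.9672, 0.6388) = 0.6178
  → value = 0.6178
Under standard min/max:
  t ∨ p = max(a, b) on (0.36, 0.92) = 0.92
  t ∨ (t ∨ p) = max(a, b) on (0.36, 0.92) = 0.92
  ¬t = 1 − 0.36 = 0.64
  ¬t ∨ t = max(a, b) on (0.64, 0.36) = 0.64
  r ∧ (¬t ∨ t) = min(a, b) on (0.83, 0.64) = 0.64
  (t ∨ (t ∨ p)) ∧ (r ∧ (¬t ∨ t)) = min(a, b) on (0.92, 0.64) = 0.64
  → value = 0.6400
|0.6178 − 0.6400| = 0.022

0.022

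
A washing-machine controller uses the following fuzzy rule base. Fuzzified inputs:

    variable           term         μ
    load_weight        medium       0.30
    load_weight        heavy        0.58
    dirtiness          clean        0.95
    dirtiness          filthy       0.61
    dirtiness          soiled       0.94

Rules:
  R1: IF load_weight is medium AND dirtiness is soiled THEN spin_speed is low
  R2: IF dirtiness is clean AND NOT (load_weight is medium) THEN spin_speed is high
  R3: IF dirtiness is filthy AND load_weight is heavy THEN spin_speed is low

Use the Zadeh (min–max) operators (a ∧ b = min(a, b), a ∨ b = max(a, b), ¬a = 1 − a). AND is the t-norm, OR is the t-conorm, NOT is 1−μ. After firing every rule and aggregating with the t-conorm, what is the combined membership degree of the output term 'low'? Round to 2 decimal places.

R1: medium=0.30, soiled=0.94; AND[min(a, b)] → w = 0.30
R2: clean=0.95, ¬medium=1−0.30=0.70; AND[min(a, b)] → w = 0.70
R3: filthy=0.61, heavy=0.58; AND[min(a, b)] → w = 0.58
Rules with consequent 'low': {R1, R3} → strengths 0.30, 0.58
Aggregate via t-conorm [max(a, b)]: 0.58

0.58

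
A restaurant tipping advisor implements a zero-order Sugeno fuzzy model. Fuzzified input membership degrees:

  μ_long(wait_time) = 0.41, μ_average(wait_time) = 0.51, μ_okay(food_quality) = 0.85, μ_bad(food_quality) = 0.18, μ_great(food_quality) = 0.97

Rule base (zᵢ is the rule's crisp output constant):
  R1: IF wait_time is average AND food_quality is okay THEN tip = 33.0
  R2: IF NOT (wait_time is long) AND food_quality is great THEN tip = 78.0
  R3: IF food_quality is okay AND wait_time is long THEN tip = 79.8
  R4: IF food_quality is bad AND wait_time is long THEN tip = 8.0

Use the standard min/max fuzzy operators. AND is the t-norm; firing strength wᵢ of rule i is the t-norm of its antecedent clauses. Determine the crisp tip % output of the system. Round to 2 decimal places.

57.40

R1 (z=33.0): average=0.51, okay=0.85; AND[min(a, b)] → w = 0.51
R2 (z=78.0): ¬long=1−0.41=0.59, great=0.97; AND[min(a, b)] → w = 0.59
R3 (z=79.8): okay=0.85, long=0.41; AND[min(a, b)] → w = 0.41
R4 (z=8.0): bad=0.18, long=0.41; AND[min(a, b)] → w = 0.18
Weighted average = (0.51·33.0 + 0.59·78.0 + 0.41·79.8 + 0.18·8.0) / (0.51 + 0.59 + 0.41 + 0.18)
  = 97.0080 / 1.6900 = 57.40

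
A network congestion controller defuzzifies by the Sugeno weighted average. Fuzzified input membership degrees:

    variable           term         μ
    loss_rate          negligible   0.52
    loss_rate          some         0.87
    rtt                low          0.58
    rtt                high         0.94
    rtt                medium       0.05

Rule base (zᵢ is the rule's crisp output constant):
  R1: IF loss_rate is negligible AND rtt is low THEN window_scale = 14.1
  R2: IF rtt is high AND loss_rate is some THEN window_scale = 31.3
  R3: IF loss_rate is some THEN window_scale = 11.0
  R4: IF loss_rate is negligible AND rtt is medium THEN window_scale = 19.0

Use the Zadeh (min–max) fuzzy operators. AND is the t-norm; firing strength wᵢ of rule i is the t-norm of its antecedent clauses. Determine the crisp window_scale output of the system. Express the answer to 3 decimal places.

R1 (z=14.1): negligible=0.52, low=0.58; AND[min(a, b)] → w = 0.52
R2 (z=31.3): high=0.94, some=0.87; AND[min(a, b)] → w = 0.87
R3 (z=11.0): some=0.87 → w = 0.87
R4 (z=19.0): negligible=0.52, medium=0.05; AND[min(a, b)] → w = 0.05
Weighted average = (0.52·14.1 + 0.87·31.3 + 0.87·11.0 + 0.05·19.0) / (0.52 + 0.87 + 0.87 + 0.05)
  = 45.0830 / 2.3100 = 19.516

19.516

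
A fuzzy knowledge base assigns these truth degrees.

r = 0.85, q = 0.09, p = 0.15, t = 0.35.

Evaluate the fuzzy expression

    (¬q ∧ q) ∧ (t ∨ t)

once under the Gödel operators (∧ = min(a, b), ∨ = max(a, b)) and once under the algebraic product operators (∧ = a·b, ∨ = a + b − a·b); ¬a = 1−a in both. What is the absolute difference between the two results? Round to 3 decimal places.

Under Gödel:
  ¬q = 1 − 0.09 = 0.91
  ¬q ∧ q = min(a, b) on (0.91, 0.09) = 0.09
  t ∨ t = max(a, b) on (0.35, 0.35) = 0.35
  (¬q ∧ q) ∧ (t ∨ t) = min(a, b) on (0.09, 0.35) = 0.09
  → value = 0.0900
Under algebraic product:
  ¬q = 1 − 0.0900 = 0.9100
  ¬q ∧ q = a·b on (0.9100, 0.0900) = 0.0819
  t ∨ t = a + b − a·b on (0.3500, 0.3500) = 0.5775
  (¬q ∧ q) ∧ (t ∨ t) = a·b on (0.0819, 0.5775) = 0.0473
  → value = 0.0473
|0.0900 − 0.0473| = 0.043

0.043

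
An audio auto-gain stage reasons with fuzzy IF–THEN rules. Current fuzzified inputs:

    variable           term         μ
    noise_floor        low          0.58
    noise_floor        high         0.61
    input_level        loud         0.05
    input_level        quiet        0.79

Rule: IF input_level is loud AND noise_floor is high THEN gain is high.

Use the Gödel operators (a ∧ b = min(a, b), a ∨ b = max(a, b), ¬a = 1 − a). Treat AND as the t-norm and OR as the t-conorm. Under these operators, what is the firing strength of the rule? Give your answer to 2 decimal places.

firing strength: loud=0.05, high=0.61; AND[min(a, b)] → w = 0.05

0.05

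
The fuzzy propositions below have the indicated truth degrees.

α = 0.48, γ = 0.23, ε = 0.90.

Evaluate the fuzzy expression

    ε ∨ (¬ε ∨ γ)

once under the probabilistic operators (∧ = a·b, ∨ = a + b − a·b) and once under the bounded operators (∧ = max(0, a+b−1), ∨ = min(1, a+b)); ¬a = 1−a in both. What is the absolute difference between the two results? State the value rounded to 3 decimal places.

Under probabilistic:
  ¬ε = 1 − 0.9000 = 0.1000
  ¬ε ∨ γ = a + b − a·b on (0.1000, 0.2300) = 0.3070
  ε ∨ (¬ε ∨ γ) = a + b − a·b on (0.9000, 0.3070) = 0.9307
  → value = 0.9307
Under bounded:
  ¬ε = 1 − 0.90 = 0.10
  ¬ε ∨ γ = min(1, a+b) on (0.10, 0.23) = 0.33
  ε ∨ (¬ε ∨ γ) = min(1, a+b) on (0.90, 0.33) = 1.00
  → value = 1.0000
|0.9307 − 1.0000| = 0.069

0.069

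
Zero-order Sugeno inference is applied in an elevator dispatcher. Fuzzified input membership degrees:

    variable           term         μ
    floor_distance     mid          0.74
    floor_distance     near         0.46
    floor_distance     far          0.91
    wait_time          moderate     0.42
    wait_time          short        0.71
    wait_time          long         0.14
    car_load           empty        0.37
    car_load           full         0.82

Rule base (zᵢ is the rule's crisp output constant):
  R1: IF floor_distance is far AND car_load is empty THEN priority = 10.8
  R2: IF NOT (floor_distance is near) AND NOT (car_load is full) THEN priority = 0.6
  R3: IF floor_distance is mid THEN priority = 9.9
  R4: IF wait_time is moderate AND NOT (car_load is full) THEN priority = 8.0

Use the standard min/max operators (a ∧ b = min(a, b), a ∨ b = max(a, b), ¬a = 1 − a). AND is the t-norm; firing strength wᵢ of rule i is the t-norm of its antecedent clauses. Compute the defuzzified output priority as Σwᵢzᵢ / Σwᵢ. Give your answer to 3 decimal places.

8.755

R1 (z=10.8): far=0.91, empty=0.37; AND[min(a, b)] → w = 0.37
R2 (z=0.6): ¬near=1−0.46=0.54, ¬full=1−0.82=0.18; AND[min(a, b)] → w = 0.18
R3 (z=9.9): mid=0.74 → w = 0.74
R4 (z=8.0): moderate=0.42, ¬full=1−0.82=0.18; AND[min(a, b)] → w = 0.18
Weighted average = (0.37·10.8 + 0.18·0.6 + 0.74·9.9 + 0.18·8.0) / (0.37 + 0.18 + 0.74 + 0.18)
  = 12.8700 / 1.4700 = 8.755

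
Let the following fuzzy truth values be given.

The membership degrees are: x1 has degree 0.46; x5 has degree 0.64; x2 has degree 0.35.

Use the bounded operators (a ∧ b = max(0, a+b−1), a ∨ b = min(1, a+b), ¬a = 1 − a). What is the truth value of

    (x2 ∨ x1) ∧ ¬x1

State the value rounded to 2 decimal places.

x2 ∨ x1 = min(1, a+b) on (0.35, 0.46) = 0.81
¬x1 = 1 − 0.46 = 0.54
(x2 ∨ x1) ∧ ¬x1 = max(0, a+b−1) on (0.81, 0.54) = 0.35

0.35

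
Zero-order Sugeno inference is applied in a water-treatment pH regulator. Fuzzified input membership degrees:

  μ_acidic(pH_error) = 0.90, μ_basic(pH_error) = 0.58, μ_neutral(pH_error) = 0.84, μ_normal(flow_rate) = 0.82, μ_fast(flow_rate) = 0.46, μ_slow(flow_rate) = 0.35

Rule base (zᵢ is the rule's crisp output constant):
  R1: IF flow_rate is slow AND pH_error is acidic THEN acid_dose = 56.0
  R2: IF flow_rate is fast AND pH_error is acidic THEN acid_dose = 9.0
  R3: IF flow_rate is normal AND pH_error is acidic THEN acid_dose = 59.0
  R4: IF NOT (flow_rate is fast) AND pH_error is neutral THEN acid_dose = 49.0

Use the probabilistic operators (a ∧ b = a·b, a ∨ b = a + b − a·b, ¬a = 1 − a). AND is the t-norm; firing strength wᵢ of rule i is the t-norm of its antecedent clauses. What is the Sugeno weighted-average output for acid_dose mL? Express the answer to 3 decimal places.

R1 (z=56.0): slow=0.35, acidic=0.90; AND[a·b] → w = 0.3150
R2 (z=9.0): fast=0.46, acidic=0.90; AND[a·b] → w = 0.4140
R3 (z=59.0): normal=0.82, acidic=0.90; AND[a·b] → w = 0.7380
R4 (z=49.0): ¬fast=1−0.46=0.54, neutral=0.84; AND[a·b] → w = 0.4536
Weighted average = (0.3150·56.0 + 0.4140·9.0 + 0.7380·59.0 + 0.4536·49.0) / (0.3150 + 0.4140 + 0.7380 + 0.4536)
  = 87.1344 / 1.9206 = 45.368

45.368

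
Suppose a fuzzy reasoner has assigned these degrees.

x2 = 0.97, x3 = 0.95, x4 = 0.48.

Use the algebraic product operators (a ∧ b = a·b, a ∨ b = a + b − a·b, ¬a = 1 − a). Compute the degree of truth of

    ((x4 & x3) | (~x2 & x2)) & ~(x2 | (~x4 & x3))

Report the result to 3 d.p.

x4 & x3 = a·b on (0.4800, 0.9500) = 0.4560
~x2 = 1 − 0.9700 = 0.0300
~x2 & x2 = a·b on (0.0300, 0.9700) = 0.0291
(x4 & x3) | (~x2 & x2) = a + b − a·b on (0.4560, 0.0291) = 0.4718
~x4 = 1 − 0.4800 = 0.5200
~x4 & x3 = a·b on (0.5200, 0.9500) = 0.4940
x2 | (~x4 & x3) = a + b − a·b on (0.9700, 0.4940) = 0.9848
~(x2 | (~x4 & x3)) = 1 − 0.9848 = 0.0152
((x4 & x3) | (~x2 & x2)) & ~(x2 | (~x4 & x3)) = a·b on (0.4718, 0.0152) = 0.0072

0.007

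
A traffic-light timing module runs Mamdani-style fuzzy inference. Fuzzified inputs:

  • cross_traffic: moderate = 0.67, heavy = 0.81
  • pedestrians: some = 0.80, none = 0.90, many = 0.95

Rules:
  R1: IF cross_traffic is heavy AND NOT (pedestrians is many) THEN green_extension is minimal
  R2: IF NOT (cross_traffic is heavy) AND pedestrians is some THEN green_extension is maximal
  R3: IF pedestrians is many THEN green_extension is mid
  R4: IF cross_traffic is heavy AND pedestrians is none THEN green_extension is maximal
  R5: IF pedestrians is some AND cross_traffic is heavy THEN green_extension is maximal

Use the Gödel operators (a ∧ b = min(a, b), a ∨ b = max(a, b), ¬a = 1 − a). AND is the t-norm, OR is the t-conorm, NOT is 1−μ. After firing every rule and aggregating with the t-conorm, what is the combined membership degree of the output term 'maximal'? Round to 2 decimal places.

0.81

R1: heavy=0.81, ¬many=1−0.95=0.05; AND[min(a, b)] → w = 0.05
R2: ¬heavy=1−0.81=0.19, some=0.80; AND[min(a, b)] → w = 0.19
R3: many=0.95 → w = 0.95
R4: heavy=0.81, none=0.90; AND[min(a, b)] → w = 0.81
R5: some=0.80, heavy=0.81; AND[min(a, b)] → w = 0.80
Rules with consequent 'maximal': {R2, R4, R5} → strengths 0.19, 0.81, 0.80
Aggregate via t-conorm [max(a, b)]: 0.81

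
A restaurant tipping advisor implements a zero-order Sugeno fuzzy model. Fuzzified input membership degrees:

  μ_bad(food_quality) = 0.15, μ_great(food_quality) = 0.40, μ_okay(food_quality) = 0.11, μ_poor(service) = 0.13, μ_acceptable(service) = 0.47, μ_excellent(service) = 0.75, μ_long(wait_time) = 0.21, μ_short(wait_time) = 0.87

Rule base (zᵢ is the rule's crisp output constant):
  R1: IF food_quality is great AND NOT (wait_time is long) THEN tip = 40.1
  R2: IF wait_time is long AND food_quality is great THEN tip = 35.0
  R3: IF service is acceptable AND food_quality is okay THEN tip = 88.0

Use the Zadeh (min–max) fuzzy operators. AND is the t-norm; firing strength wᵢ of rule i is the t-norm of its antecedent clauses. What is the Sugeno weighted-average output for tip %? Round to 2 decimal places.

R1 (z=40.1): great=0.40, ¬long=1−0.21=0.79; AND[min(a, b)] → w = 0.40
R2 (z=35.0): long=0.21, great=0.40; AND[min(a, b)] → w = 0.21
R3 (z=88.0): acceptable=0.47, okay=0.11; AND[min(a, b)] → w = 0.11
Weighted average = (0.40·40.1 + 0.21·35.0 + 0.11·88.0) / (0.40 + 0.21 + 0.11)
  = 33.0700 / 0.7200 = 45.93

45.93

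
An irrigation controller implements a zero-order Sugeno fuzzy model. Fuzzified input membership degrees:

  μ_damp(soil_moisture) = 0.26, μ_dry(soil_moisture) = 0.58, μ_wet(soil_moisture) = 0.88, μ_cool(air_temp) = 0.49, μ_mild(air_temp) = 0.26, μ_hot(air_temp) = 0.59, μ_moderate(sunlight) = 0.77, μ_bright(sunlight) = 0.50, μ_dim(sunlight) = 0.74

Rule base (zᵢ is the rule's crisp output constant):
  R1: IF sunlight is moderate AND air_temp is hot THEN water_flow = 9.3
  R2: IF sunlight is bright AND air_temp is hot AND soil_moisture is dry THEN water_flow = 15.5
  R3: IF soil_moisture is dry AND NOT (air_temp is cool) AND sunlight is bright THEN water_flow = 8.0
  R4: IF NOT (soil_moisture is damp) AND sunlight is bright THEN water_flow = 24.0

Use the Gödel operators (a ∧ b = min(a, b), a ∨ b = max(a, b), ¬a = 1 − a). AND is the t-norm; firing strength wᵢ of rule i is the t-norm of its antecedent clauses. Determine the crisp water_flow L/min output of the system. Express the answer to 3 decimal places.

R1 (z=9.3): moderate=0.77, hot=0.59; AND[min(a, b)] → w = 0.59
R2 (z=15.5): bright=0.50, hot=0.59, dry=0.58; AND[min(a, b)] → w = 0.50
R3 (z=8.0): dry=0.58, ¬cool=1−0.49=0.51, bright=0.50; AND[min(a, b)] → w = 0.50
R4 (z=24.0): ¬damp=1−0.26=0.74, bright=0.50; AND[min(a, b)] → w = 0.50
Weighted average = (0.59·9.3 + 0.50·15.5 + 0.50·8.0 + 0.50·24.0) / (0.59 + 0.50 + 0.50 + 0.50)
  = 29.2370 / 2.0900 = 13.989

13.989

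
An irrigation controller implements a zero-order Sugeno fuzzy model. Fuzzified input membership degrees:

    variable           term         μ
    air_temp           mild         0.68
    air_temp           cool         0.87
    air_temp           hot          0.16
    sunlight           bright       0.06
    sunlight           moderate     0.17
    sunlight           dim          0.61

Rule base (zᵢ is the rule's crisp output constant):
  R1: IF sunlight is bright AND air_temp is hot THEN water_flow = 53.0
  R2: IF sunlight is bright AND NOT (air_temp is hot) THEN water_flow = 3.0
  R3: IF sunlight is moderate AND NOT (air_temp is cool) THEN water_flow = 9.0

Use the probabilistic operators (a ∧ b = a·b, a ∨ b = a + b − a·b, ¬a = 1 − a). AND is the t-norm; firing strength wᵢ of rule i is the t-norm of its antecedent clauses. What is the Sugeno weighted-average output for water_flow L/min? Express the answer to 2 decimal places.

10.46

R1 (z=53.0): bright=0.06, hot=0.16; AND[a·b] → w = 0.0096
R2 (z=3.0): bright=0.06, ¬hot=1−0.16=0.84; AND[a·b] → w = 0.0504
R3 (z=9.0): moderate=0.17, ¬cool=1−0.87=0.13; AND[a·b] → w = 0.0221
Weighted average = (0.0096·53.0 + 0.0504·3.0 + 0.0221·9.0) / (0.0096 + 0.0504 + 0.0221)
  = 0.8589 / 0.0821 = 10.46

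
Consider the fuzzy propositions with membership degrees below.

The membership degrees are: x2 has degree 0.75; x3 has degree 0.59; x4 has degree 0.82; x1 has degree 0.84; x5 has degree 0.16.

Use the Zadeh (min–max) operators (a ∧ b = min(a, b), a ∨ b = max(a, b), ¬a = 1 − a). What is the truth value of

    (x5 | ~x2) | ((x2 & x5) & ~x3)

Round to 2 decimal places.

0.25

~x2 = 1 − 0.75 = 0.25
x5 | ~x2 = max(a, b) on (0.16, 0.25) = 0.25
x2 & x5 = min(a, b) on (0.75, 0.16) = 0.16
~x3 = 1 − 0.59 = 0.41
(x2 & x5) & ~x3 = min(a, b) on (0.16, 0.41) = 0.16
(x5 | ~x2) | ((x2 & x5) & ~x3) = max(a, b) on (0.25, 0.16) = 0.25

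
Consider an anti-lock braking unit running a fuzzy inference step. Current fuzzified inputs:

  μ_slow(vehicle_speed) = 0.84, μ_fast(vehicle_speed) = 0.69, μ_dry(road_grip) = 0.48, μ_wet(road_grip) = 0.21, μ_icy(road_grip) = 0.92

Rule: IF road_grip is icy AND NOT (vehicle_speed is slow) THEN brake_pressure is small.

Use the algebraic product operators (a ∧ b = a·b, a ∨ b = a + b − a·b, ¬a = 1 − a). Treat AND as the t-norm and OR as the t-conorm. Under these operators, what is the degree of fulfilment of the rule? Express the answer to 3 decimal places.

0.147

firing strength: icy=0.92, ¬slow=1−0.84=0.16; AND[a·b] → w = 0.1472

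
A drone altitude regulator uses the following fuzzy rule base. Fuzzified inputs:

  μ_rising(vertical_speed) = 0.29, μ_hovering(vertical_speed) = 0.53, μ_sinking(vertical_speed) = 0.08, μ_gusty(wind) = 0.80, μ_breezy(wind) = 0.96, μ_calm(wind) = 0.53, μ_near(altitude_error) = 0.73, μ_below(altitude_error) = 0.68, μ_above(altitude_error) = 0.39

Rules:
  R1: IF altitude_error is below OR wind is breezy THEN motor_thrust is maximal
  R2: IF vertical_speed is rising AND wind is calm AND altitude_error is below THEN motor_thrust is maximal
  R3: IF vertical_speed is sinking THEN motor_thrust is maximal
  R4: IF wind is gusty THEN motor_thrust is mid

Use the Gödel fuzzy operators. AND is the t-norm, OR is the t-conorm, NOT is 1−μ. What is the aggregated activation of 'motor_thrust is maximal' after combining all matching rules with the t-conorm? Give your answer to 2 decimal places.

R1: below=0.68, breezy=0.96; OR[max(a, b)] → w = 0.96
R2: rising=0.29, calm=0.53, below=0.68; AND[min(a, b)] → w = 0.29
R3: sinking=0.08 → w = 0.08
R4: gusty=0.80 → w = 0.80
Rules with consequent 'maximal': {R1, R2, R3} → strengths 0.96, 0.29, 0.08
Aggregate via t-conorm [max(a, b)]: 0.96

0.96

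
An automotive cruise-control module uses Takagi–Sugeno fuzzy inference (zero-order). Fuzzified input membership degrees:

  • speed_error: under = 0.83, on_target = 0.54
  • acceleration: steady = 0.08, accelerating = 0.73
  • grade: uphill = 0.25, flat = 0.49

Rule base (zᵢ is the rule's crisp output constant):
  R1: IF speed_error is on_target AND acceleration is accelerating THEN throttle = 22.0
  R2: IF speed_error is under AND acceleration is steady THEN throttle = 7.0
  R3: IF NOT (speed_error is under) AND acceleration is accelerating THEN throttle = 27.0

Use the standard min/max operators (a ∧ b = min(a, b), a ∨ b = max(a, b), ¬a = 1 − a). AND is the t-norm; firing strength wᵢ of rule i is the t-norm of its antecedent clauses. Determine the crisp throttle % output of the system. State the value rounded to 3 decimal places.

R1 (z=22.0): on_target=0.54, accelerating=0.73; AND[min(a, b)] → w = 0.54
R2 (z=7.0): under=0.83, steady=0.08; AND[min(a, b)] → w = 0.08
R3 (z=27.0): ¬under=1−0.83=0.17, accelerating=0.73; AND[min(a, b)] → w = 0.17
Weighted average = (0.54·22.0 + 0.08·7.0 + 0.17·27.0) / (0.54 + 0.08 + 0.17)
  = 17.0300 / 0.7900 = 21.557

21.557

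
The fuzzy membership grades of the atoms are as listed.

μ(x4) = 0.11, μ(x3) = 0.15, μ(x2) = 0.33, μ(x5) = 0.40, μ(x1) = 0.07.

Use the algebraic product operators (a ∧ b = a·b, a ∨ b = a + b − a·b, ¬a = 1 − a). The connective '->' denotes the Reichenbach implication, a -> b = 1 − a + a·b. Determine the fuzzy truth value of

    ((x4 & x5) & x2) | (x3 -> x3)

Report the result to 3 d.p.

0.874

x4 & x5 = a·b on (0.1100, 0.4000) = 0.0440
(x4 & x5) & x2 = a·b on (0.0440, 0.3300) = 0.0145
x3 -> x3  [Reichenbach: 1 − a + a·b] with a=0.1500, b=0.1500 → 0.8725
((x4 & x5) & x2) | (x3 -> x3) = a + b − a·b on (0.0145, 0.8725) = 0.8744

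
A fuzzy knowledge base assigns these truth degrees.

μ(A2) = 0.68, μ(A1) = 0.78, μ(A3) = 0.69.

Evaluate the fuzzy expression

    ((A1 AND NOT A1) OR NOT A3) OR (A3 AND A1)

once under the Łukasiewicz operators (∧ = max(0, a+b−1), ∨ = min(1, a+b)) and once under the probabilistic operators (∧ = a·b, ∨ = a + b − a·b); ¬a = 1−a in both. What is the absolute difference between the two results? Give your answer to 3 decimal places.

Under Łukasiewicz:
  NOT A1 = 1 − 0.78 = 0.22
  A1 AND NOT A1 = max(0, a+b−1) on (0.78, 0.22) = 0.00
  NOT A3 = 1 − 0.69 = 0.31
  (A1 AND NOT A1) OR NOT A3 = min(1, a+b) on (0.00, 0.31) = 0.31
  A3 AND A1 = max(0, a+b−1) on (0.69, 0.78) = 0.47
  ((A1 AND NOT A1) OR NOT A3) OR (A3 AND A1) = min(1, a+b) on (0.31, 0.47) = 0.78
  → value = 0.7800
Under probabilistic:
  NOT A1 = 1 − 0.7800 = 0.2200
  A1 AND NOT A1 = a·b on (0.7800, 0.2200) = 0.1716
  NOT A3 = 1 − 0.6900 = 0.3100
  (A1 AND NOT A1) OR NOT A3 = a + b − a·b on (0.1716, 0.3100) = 0.4284
  A3 AND A1 = a·b on (0.6900, 0.7800) = 0.5382
  ((A1 AND NOT A1) OR NOT A3) OR (A3 AND A1) = a + b − a·b on (0.4284, 0.5382) = 0.7360
  → value = 0.7360
|0.7800 − 0.7360| = 0.044

0.044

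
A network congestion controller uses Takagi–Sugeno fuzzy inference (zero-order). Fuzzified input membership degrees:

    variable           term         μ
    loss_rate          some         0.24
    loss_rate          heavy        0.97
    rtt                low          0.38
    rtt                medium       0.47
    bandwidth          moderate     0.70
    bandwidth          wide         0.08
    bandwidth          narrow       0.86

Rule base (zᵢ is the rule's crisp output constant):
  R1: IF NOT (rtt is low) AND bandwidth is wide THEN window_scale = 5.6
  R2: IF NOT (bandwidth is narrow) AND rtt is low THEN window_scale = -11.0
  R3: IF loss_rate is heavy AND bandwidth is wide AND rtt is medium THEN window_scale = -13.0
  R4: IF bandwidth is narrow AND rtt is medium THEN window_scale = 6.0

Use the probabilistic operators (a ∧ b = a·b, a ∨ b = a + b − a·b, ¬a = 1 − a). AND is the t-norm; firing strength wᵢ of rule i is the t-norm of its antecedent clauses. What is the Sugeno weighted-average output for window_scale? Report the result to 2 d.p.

R1 (z=5.6): ¬low=1−0.38=0.62, wide=0.08; AND[a·b] → w = 0.0496
R2 (z=-11.0): ¬narrow=1−0.86=0.14, low=0.38; AND[a·b] → w = 0.0532
R3 (z=-13.0): heavy=0.97, wide=0.08, medium=0.47; AND[a·b] → w = 0.0365
R4 (z=6.0): narrow=0.86, medium=0.47; AND[a·b] → w = 0.4042
Weighted average = (0.0496·5.6 + 0.0532·-11.0 + 0.0365·-13.0 + 0.4042·6.0) / (0.0496 + 0.0532 + 0.0365 + 0.4042)
  = 1.6436 / 0.5435 = 3.02

3.02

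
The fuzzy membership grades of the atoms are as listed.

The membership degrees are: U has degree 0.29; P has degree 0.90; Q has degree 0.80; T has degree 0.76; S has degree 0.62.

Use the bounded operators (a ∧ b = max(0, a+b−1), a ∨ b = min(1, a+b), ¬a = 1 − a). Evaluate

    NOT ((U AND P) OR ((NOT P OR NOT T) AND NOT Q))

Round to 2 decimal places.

0.81

U AND P = max(0, a+b−1) on (0.29, 0.90) = 0.19
NOT P = 1 − 0.90 = 0.10
NOT T = 1 − 0.76 = 0.24
NOT P OR NOT T = min(1, a+b) on (0.10, 0.24) = 0.34
NOT Q = 1 − 0.80 = 0.20
(NOT P OR NOT T) AND NOT Q = max(0, a+b−1) on (0.34, 0.20) = 0.00
(U AND P) OR ((NOT P OR NOT T) AND NOT Q) = min(1, a+b) on (0.19, 0.00) = 0.19
NOT ((U AND P) OR ((NOT P OR NOT T) AND NOT Q)) = 1 − 0.19 = 0.81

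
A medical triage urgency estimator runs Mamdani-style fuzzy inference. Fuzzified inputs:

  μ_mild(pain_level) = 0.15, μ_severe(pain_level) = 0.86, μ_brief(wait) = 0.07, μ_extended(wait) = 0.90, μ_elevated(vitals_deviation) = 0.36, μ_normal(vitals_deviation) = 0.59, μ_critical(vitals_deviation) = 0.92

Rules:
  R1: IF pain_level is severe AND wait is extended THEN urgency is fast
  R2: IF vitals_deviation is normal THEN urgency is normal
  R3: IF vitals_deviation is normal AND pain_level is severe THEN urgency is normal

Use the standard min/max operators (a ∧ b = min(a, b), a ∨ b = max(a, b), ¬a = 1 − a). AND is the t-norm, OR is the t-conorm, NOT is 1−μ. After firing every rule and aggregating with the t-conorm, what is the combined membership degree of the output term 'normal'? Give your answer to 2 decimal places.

R1: severe=0.86, extended=0.90; AND[min(a, b)] → w = 0.86
R2: normal=0.59 → w = 0.59
R3: normal=0.59, severe=0.86; AND[min(a, b)] → w = 0.59
Rules with consequent 'normal': {R2, R3} → strengths 0.59, 0.59
Aggregate via t-conorm [max(a, b)]: 0.59

0.59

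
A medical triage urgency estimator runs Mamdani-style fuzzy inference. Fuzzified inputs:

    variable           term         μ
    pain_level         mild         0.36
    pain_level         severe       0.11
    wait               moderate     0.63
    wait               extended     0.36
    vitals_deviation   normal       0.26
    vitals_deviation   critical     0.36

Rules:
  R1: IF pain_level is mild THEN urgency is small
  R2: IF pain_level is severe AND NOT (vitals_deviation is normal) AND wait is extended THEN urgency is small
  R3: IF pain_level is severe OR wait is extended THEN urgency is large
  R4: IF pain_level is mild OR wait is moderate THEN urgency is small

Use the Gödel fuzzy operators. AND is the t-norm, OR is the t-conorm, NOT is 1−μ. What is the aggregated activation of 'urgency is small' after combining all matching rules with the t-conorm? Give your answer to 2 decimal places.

R1: mild=0.36 → w = 0.36
R2: severe=0.11, ¬normal=1−0.26=0.74, extended=0.36; AND[min(a, b)] → w = 0.11
R3: severe=0.11, extended=0.36; OR[max(a, b)] → w = 0.36
R4: mild=0.36, moderate=0.63; OR[max(a, b)] → w = 0.63
Rules with consequent 'small': {R1, R2, R4} → strengths 0.36, 0.11, 0.63
Aggregate via t-conorm [max(a, b)]: 0.63

0.63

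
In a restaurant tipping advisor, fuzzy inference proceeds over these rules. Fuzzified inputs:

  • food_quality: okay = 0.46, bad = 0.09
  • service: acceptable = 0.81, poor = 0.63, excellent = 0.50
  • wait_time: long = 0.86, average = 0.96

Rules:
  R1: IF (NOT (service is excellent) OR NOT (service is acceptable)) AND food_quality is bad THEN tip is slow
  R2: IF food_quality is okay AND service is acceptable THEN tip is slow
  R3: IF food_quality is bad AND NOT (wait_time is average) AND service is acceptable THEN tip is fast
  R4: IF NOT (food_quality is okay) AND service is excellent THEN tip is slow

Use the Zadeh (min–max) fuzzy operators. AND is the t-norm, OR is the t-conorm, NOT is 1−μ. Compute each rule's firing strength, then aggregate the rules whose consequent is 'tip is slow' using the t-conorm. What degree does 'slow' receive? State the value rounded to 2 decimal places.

0.50

R1: (¬excellent=1−0.50=0.50 OR ¬acceptable=1−0.81=0.19) = 0.50; AND[min(a, b)] with bad=0.09 → w = 0.09
R2: okay=0.46, acceptable=0.81; AND[min(a, b)] → w = 0.46
R3: bad=0.09, ¬average=1−0.96=0.04, acceptable=0.81; AND[min(a, b)] → w = 0.04
R4: ¬okay=1−0.46=0.54, excellent=0.50; AND[min(a, b)] → w = 0.50
Rules with consequent 'slow': {R1, R2, R4} → strengths 0.09, 0.46, 0.50
Aggregate via t-conorm [max(a, b)]: 0.50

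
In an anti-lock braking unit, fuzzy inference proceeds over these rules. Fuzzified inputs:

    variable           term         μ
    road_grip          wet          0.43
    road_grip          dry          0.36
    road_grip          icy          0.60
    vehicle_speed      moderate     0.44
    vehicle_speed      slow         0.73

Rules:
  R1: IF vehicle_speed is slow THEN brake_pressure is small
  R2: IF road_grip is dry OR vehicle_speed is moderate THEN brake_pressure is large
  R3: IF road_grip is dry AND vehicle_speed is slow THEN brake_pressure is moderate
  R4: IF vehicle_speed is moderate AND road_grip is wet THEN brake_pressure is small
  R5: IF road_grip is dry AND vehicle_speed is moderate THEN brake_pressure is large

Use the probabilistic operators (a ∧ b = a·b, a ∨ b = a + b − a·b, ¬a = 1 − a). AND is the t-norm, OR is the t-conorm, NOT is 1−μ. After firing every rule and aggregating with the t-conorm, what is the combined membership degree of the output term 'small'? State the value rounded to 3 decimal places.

R1: slow=0.73 → w = 0.7300
R2: dry=0.36, moderate=0.44; OR[a + b − a·b] → w = 0.6416
R3: dry=0.36, slow=0.73; AND[a·b] → w = 0.2628
R4: moderate=0.44, wet=0.43; AND[a·b] → w = 0.1892
R5: dry=0.36, moderate=0.44; AND[a·b] → w = 0.1584
Rules with consequent 'small': {R1, R4} → strengths 0.7300, 0.1892
Aggregate via t-conorm [a + b − a·b]: 0.7811

0.781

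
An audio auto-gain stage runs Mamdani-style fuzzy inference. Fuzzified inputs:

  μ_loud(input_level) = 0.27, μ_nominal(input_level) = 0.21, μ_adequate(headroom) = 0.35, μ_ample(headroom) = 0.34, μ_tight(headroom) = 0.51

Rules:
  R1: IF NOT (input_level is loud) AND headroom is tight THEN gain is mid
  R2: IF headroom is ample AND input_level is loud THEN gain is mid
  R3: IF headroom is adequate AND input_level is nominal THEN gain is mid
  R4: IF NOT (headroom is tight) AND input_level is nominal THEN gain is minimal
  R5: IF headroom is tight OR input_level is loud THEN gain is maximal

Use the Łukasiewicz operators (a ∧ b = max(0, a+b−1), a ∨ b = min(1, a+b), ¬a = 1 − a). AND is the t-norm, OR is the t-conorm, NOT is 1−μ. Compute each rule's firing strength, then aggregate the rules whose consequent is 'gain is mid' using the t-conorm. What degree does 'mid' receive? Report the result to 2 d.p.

R1: ¬loud=1−0.27=0.73, tight=0.51; AND[max(0, a+b−1)] → w = 0.24
R2: ample=0.34, loud=0.27; AND[max(0, a+b−1)] → w = 0.00
R3: adequate=0.35, nominal=0.21; AND[max(0, a+b−1)] → w = 0.00
R4: ¬tight=1−0.51=0.49, nominal=0.21; AND[max(0, a+b−1)] → w = 0.00
R5: tight=0.51, loud=0.27; OR[min(1, a+b)] → w = 0.78
Rules with consequent 'mid': {R1, R2, R3} → strengths 0.24, 0.00, 0.00
Aggregate via t-conorm [min(1, a+b)]: 0.24

0.24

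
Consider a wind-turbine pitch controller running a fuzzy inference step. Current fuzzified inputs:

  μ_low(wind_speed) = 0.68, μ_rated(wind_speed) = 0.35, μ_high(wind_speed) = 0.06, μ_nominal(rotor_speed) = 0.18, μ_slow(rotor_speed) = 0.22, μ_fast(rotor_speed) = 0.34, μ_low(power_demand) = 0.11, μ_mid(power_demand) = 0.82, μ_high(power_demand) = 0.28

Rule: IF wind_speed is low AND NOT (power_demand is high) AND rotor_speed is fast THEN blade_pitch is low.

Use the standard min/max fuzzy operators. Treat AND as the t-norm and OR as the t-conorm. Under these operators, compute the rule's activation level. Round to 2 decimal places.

firing strength: low=0.68, ¬high=1−0.28=0.72, fast=0.34; AND[min(a, b)] → w = 0.34

0.34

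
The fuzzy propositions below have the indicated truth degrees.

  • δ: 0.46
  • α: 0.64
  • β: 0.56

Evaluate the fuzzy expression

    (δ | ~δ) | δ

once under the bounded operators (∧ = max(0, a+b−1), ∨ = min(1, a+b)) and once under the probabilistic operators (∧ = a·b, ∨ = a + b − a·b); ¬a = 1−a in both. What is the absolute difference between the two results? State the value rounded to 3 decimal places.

Under bounded:
  ~δ = 1 − 0.46 = 0.54
  δ | ~δ = min(1, a+b) on (0.46, 0.54) = 1.00
  (δ | ~δ) | δ = min(1, a+b) on (1.00, 0.46) = 1.00
  → value = 1.0000
Under probabilistic:
  ~δ = 1 − 0.4600 = 0.5400
  δ | ~δ = a + b − a·b on (0.4600, 0.5400) = 0.7516
  (δ | ~δ) | δ = a + b − a·b on (0.7516, 0.4600) = 0.8659
  → value = 0.8659
|1.0000 − 0.8659| = 0.134

0.134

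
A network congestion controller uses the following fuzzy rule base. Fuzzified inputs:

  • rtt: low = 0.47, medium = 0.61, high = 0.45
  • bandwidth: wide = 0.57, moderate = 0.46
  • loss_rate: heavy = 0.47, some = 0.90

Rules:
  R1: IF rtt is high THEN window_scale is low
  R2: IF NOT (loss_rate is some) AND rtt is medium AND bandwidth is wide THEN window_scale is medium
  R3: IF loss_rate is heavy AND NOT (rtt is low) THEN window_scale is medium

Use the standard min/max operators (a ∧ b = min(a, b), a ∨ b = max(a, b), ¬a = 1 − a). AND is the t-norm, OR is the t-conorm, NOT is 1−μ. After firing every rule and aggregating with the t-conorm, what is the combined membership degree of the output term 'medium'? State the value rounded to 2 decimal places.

0.47

R1: high=0.45 → w = 0.45
R2: ¬some=1−0.90=0.10, medium=0.61, wide=0.57; AND[min(a, b)] → w = 0.10
R3: heavy=0.47, ¬low=1−0.47=0.53; AND[min(a, b)] → w = 0.47
Rules with consequent 'medium': {R2, R3} → strengths 0.10, 0.47
Aggregate via t-conorm [max(a, b)]: 0.47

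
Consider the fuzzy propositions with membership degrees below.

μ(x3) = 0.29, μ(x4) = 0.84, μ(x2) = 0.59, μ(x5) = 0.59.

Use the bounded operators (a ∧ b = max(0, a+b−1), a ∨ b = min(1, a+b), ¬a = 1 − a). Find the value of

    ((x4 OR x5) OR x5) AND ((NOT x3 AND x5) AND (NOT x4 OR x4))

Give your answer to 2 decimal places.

0.30

x4 OR x5 = min(1, a+b) on (0.84, 0.59) = 1.00
(x4 OR x5) OR x5 = min(1, a+b) on (1.00, 0.59) = 1.00
NOT x3 = 1 − 0.29 = 0.71
NOT x3 AND x5 = max(0, a+b−1) on (0.71, 0.59) = 0.30
NOT x4 = 1 − 0.84 = 0.16
NOT x4 OR x4 = min(1, a+b) on (0.16, 0.84) = 1.00
(NOT x3 AND x5) AND (NOT x4 OR x4) = max(0, a+b−1) on (0.30, 1.00) = 0.30
((x4 OR x5) OR x5) AND ((NOT x3 AND x5) AND (NOT x4 OR x4)) = max(0, a+b−1) on (1.00, 0.30) = 0.30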